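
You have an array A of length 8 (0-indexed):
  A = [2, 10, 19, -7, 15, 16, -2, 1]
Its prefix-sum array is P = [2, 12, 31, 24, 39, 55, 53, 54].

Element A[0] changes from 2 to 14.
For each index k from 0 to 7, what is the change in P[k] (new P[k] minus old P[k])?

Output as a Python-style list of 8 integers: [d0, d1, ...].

Answer: [12, 12, 12, 12, 12, 12, 12, 12]

Derivation:
Element change: A[0] 2 -> 14, delta = 12
For k < 0: P[k] unchanged, delta_P[k] = 0
For k >= 0: P[k] shifts by exactly 12
Delta array: [12, 12, 12, 12, 12, 12, 12, 12]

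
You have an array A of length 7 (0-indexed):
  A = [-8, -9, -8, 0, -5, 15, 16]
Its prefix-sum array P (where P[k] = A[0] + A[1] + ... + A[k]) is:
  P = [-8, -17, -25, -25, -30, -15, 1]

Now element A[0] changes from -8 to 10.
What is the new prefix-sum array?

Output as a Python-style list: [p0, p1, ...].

Answer: [10, 1, -7, -7, -12, 3, 19]

Derivation:
Change: A[0] -8 -> 10, delta = 18
P[k] for k < 0: unchanged (A[0] not included)
P[k] for k >= 0: shift by delta = 18
  P[0] = -8 + 18 = 10
  P[1] = -17 + 18 = 1
  P[2] = -25 + 18 = -7
  P[3] = -25 + 18 = -7
  P[4] = -30 + 18 = -12
  P[5] = -15 + 18 = 3
  P[6] = 1 + 18 = 19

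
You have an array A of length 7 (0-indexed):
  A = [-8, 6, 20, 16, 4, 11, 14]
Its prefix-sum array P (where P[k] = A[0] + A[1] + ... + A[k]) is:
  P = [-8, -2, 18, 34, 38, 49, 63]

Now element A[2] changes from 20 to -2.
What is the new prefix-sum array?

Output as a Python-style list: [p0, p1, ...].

Change: A[2] 20 -> -2, delta = -22
P[k] for k < 2: unchanged (A[2] not included)
P[k] for k >= 2: shift by delta = -22
  P[0] = -8 + 0 = -8
  P[1] = -2 + 0 = -2
  P[2] = 18 + -22 = -4
  P[3] = 34 + -22 = 12
  P[4] = 38 + -22 = 16
  P[5] = 49 + -22 = 27
  P[6] = 63 + -22 = 41

Answer: [-8, -2, -4, 12, 16, 27, 41]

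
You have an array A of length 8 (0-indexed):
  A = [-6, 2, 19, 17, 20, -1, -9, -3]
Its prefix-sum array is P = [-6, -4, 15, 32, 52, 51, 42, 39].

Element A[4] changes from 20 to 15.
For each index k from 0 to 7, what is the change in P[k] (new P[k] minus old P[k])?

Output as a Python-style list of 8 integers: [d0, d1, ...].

Element change: A[4] 20 -> 15, delta = -5
For k < 4: P[k] unchanged, delta_P[k] = 0
For k >= 4: P[k] shifts by exactly -5
Delta array: [0, 0, 0, 0, -5, -5, -5, -5]

Answer: [0, 0, 0, 0, -5, -5, -5, -5]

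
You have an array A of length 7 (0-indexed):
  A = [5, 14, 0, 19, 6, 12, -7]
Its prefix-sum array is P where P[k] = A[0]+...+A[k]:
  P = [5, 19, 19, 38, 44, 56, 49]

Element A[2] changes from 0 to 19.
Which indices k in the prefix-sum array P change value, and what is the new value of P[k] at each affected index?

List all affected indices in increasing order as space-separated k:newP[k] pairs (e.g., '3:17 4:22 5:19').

P[k] = A[0] + ... + A[k]
P[k] includes A[2] iff k >= 2
Affected indices: 2, 3, ..., 6; delta = 19
  P[2]: 19 + 19 = 38
  P[3]: 38 + 19 = 57
  P[4]: 44 + 19 = 63
  P[5]: 56 + 19 = 75
  P[6]: 49 + 19 = 68

Answer: 2:38 3:57 4:63 5:75 6:68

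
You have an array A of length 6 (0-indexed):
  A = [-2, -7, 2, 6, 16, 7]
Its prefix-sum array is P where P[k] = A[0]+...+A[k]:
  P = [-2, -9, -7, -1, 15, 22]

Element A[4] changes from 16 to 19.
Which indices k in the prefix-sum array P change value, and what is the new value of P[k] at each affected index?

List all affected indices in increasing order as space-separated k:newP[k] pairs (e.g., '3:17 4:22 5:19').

P[k] = A[0] + ... + A[k]
P[k] includes A[4] iff k >= 4
Affected indices: 4, 5, ..., 5; delta = 3
  P[4]: 15 + 3 = 18
  P[5]: 22 + 3 = 25

Answer: 4:18 5:25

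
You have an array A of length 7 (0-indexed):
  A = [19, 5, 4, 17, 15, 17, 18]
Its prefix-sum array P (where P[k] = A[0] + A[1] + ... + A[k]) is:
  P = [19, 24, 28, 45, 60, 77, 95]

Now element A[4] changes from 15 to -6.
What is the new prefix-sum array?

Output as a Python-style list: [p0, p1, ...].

Change: A[4] 15 -> -6, delta = -21
P[k] for k < 4: unchanged (A[4] not included)
P[k] for k >= 4: shift by delta = -21
  P[0] = 19 + 0 = 19
  P[1] = 24 + 0 = 24
  P[2] = 28 + 0 = 28
  P[3] = 45 + 0 = 45
  P[4] = 60 + -21 = 39
  P[5] = 77 + -21 = 56
  P[6] = 95 + -21 = 74

Answer: [19, 24, 28, 45, 39, 56, 74]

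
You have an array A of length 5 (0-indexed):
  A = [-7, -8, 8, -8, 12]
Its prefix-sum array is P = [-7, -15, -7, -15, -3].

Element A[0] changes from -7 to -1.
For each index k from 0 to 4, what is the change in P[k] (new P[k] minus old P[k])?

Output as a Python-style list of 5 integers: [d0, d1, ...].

Answer: [6, 6, 6, 6, 6]

Derivation:
Element change: A[0] -7 -> -1, delta = 6
For k < 0: P[k] unchanged, delta_P[k] = 0
For k >= 0: P[k] shifts by exactly 6
Delta array: [6, 6, 6, 6, 6]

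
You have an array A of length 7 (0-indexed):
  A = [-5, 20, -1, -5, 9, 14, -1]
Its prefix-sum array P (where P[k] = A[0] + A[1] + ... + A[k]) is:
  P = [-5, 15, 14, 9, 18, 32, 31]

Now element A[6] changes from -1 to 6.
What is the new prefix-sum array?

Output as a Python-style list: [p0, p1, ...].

Change: A[6] -1 -> 6, delta = 7
P[k] for k < 6: unchanged (A[6] not included)
P[k] for k >= 6: shift by delta = 7
  P[0] = -5 + 0 = -5
  P[1] = 15 + 0 = 15
  P[2] = 14 + 0 = 14
  P[3] = 9 + 0 = 9
  P[4] = 18 + 0 = 18
  P[5] = 32 + 0 = 32
  P[6] = 31 + 7 = 38

Answer: [-5, 15, 14, 9, 18, 32, 38]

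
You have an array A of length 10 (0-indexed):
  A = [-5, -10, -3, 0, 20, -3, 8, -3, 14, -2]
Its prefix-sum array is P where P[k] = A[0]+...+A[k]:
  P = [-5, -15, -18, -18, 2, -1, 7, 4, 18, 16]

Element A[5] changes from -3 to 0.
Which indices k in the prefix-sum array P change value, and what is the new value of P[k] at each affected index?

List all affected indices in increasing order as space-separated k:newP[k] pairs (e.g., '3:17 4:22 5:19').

Answer: 5:2 6:10 7:7 8:21 9:19

Derivation:
P[k] = A[0] + ... + A[k]
P[k] includes A[5] iff k >= 5
Affected indices: 5, 6, ..., 9; delta = 3
  P[5]: -1 + 3 = 2
  P[6]: 7 + 3 = 10
  P[7]: 4 + 3 = 7
  P[8]: 18 + 3 = 21
  P[9]: 16 + 3 = 19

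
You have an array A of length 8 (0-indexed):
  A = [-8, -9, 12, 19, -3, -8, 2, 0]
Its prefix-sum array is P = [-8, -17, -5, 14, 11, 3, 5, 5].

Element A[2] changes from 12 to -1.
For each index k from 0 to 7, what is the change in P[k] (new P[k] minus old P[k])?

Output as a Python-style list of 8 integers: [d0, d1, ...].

Answer: [0, 0, -13, -13, -13, -13, -13, -13]

Derivation:
Element change: A[2] 12 -> -1, delta = -13
For k < 2: P[k] unchanged, delta_P[k] = 0
For k >= 2: P[k] shifts by exactly -13
Delta array: [0, 0, -13, -13, -13, -13, -13, -13]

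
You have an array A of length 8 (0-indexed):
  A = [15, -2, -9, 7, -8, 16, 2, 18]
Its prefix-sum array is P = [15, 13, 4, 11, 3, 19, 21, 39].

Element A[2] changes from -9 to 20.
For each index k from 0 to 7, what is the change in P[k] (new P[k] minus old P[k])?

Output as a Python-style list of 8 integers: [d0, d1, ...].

Answer: [0, 0, 29, 29, 29, 29, 29, 29]

Derivation:
Element change: A[2] -9 -> 20, delta = 29
For k < 2: P[k] unchanged, delta_P[k] = 0
For k >= 2: P[k] shifts by exactly 29
Delta array: [0, 0, 29, 29, 29, 29, 29, 29]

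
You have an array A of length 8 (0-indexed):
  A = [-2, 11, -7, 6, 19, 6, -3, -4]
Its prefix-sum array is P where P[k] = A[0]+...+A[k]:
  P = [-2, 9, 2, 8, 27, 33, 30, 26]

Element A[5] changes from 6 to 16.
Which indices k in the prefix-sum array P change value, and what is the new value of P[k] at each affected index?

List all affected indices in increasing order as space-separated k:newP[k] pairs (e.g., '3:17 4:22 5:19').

P[k] = A[0] + ... + A[k]
P[k] includes A[5] iff k >= 5
Affected indices: 5, 6, ..., 7; delta = 10
  P[5]: 33 + 10 = 43
  P[6]: 30 + 10 = 40
  P[7]: 26 + 10 = 36

Answer: 5:43 6:40 7:36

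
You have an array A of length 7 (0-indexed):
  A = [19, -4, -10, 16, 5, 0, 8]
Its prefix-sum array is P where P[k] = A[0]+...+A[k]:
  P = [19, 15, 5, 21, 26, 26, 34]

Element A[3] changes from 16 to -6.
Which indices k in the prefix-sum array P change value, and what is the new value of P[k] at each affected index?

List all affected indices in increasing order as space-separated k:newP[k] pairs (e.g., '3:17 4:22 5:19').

P[k] = A[0] + ... + A[k]
P[k] includes A[3] iff k >= 3
Affected indices: 3, 4, ..., 6; delta = -22
  P[3]: 21 + -22 = -1
  P[4]: 26 + -22 = 4
  P[5]: 26 + -22 = 4
  P[6]: 34 + -22 = 12

Answer: 3:-1 4:4 5:4 6:12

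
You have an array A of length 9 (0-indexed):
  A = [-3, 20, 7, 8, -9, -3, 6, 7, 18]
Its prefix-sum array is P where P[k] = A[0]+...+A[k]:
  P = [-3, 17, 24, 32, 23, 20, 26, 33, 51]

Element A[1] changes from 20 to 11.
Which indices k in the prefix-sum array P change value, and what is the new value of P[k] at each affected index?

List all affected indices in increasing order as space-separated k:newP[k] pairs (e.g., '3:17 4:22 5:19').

P[k] = A[0] + ... + A[k]
P[k] includes A[1] iff k >= 1
Affected indices: 1, 2, ..., 8; delta = -9
  P[1]: 17 + -9 = 8
  P[2]: 24 + -9 = 15
  P[3]: 32 + -9 = 23
  P[4]: 23 + -9 = 14
  P[5]: 20 + -9 = 11
  P[6]: 26 + -9 = 17
  P[7]: 33 + -9 = 24
  P[8]: 51 + -9 = 42

Answer: 1:8 2:15 3:23 4:14 5:11 6:17 7:24 8:42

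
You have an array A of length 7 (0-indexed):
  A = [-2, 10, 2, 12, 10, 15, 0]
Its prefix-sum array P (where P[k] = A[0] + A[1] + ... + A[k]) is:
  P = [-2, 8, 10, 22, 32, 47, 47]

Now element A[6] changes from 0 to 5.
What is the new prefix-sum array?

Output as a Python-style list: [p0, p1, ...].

Change: A[6] 0 -> 5, delta = 5
P[k] for k < 6: unchanged (A[6] not included)
P[k] for k >= 6: shift by delta = 5
  P[0] = -2 + 0 = -2
  P[1] = 8 + 0 = 8
  P[2] = 10 + 0 = 10
  P[3] = 22 + 0 = 22
  P[4] = 32 + 0 = 32
  P[5] = 47 + 0 = 47
  P[6] = 47 + 5 = 52

Answer: [-2, 8, 10, 22, 32, 47, 52]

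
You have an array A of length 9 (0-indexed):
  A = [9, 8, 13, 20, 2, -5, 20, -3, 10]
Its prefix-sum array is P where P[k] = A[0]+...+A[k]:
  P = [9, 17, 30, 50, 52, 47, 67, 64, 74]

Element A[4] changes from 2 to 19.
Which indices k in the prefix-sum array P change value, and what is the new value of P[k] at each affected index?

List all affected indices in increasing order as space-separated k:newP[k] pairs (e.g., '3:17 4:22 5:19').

Answer: 4:69 5:64 6:84 7:81 8:91

Derivation:
P[k] = A[0] + ... + A[k]
P[k] includes A[4] iff k >= 4
Affected indices: 4, 5, ..., 8; delta = 17
  P[4]: 52 + 17 = 69
  P[5]: 47 + 17 = 64
  P[6]: 67 + 17 = 84
  P[7]: 64 + 17 = 81
  P[8]: 74 + 17 = 91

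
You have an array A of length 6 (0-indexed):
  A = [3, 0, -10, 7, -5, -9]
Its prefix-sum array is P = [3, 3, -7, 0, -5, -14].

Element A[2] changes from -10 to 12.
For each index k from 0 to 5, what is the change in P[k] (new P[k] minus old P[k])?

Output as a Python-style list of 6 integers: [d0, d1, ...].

Answer: [0, 0, 22, 22, 22, 22]

Derivation:
Element change: A[2] -10 -> 12, delta = 22
For k < 2: P[k] unchanged, delta_P[k] = 0
For k >= 2: P[k] shifts by exactly 22
Delta array: [0, 0, 22, 22, 22, 22]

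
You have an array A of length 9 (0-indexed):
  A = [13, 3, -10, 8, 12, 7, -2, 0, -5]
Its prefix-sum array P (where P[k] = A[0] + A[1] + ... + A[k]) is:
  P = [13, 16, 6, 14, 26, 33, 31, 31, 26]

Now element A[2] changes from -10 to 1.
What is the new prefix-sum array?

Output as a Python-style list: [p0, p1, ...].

Change: A[2] -10 -> 1, delta = 11
P[k] for k < 2: unchanged (A[2] not included)
P[k] for k >= 2: shift by delta = 11
  P[0] = 13 + 0 = 13
  P[1] = 16 + 0 = 16
  P[2] = 6 + 11 = 17
  P[3] = 14 + 11 = 25
  P[4] = 26 + 11 = 37
  P[5] = 33 + 11 = 44
  P[6] = 31 + 11 = 42
  P[7] = 31 + 11 = 42
  P[8] = 26 + 11 = 37

Answer: [13, 16, 17, 25, 37, 44, 42, 42, 37]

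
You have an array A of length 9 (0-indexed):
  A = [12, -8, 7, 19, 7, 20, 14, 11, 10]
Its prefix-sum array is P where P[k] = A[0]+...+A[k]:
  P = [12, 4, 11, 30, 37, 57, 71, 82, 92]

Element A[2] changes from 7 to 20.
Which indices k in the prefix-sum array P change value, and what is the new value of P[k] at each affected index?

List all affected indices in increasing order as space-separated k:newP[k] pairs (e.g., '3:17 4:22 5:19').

Answer: 2:24 3:43 4:50 5:70 6:84 7:95 8:105

Derivation:
P[k] = A[0] + ... + A[k]
P[k] includes A[2] iff k >= 2
Affected indices: 2, 3, ..., 8; delta = 13
  P[2]: 11 + 13 = 24
  P[3]: 30 + 13 = 43
  P[4]: 37 + 13 = 50
  P[5]: 57 + 13 = 70
  P[6]: 71 + 13 = 84
  P[7]: 82 + 13 = 95
  P[8]: 92 + 13 = 105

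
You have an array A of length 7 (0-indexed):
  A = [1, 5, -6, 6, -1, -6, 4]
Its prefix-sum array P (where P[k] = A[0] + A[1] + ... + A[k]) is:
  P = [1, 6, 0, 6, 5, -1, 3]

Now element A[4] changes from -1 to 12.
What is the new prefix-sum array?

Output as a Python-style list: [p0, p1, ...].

Change: A[4] -1 -> 12, delta = 13
P[k] for k < 4: unchanged (A[4] not included)
P[k] for k >= 4: shift by delta = 13
  P[0] = 1 + 0 = 1
  P[1] = 6 + 0 = 6
  P[2] = 0 + 0 = 0
  P[3] = 6 + 0 = 6
  P[4] = 5 + 13 = 18
  P[5] = -1 + 13 = 12
  P[6] = 3 + 13 = 16

Answer: [1, 6, 0, 6, 18, 12, 16]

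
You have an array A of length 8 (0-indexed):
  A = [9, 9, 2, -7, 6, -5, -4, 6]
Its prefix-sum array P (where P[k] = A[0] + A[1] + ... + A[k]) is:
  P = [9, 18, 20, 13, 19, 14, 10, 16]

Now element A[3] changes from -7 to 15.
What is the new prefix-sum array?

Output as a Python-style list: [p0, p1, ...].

Answer: [9, 18, 20, 35, 41, 36, 32, 38]

Derivation:
Change: A[3] -7 -> 15, delta = 22
P[k] for k < 3: unchanged (A[3] not included)
P[k] for k >= 3: shift by delta = 22
  P[0] = 9 + 0 = 9
  P[1] = 18 + 0 = 18
  P[2] = 20 + 0 = 20
  P[3] = 13 + 22 = 35
  P[4] = 19 + 22 = 41
  P[5] = 14 + 22 = 36
  P[6] = 10 + 22 = 32
  P[7] = 16 + 22 = 38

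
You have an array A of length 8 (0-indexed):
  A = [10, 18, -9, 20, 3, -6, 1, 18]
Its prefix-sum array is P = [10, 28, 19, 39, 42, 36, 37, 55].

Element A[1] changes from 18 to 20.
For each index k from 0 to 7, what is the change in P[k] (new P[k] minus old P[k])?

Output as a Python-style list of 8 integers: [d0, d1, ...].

Element change: A[1] 18 -> 20, delta = 2
For k < 1: P[k] unchanged, delta_P[k] = 0
For k >= 1: P[k] shifts by exactly 2
Delta array: [0, 2, 2, 2, 2, 2, 2, 2]

Answer: [0, 2, 2, 2, 2, 2, 2, 2]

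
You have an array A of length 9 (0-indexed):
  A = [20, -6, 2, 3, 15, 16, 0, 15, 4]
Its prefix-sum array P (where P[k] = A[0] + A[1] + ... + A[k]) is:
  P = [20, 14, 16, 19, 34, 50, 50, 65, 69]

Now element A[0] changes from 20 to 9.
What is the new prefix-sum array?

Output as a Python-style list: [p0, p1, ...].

Answer: [9, 3, 5, 8, 23, 39, 39, 54, 58]

Derivation:
Change: A[0] 20 -> 9, delta = -11
P[k] for k < 0: unchanged (A[0] not included)
P[k] for k >= 0: shift by delta = -11
  P[0] = 20 + -11 = 9
  P[1] = 14 + -11 = 3
  P[2] = 16 + -11 = 5
  P[3] = 19 + -11 = 8
  P[4] = 34 + -11 = 23
  P[5] = 50 + -11 = 39
  P[6] = 50 + -11 = 39
  P[7] = 65 + -11 = 54
  P[8] = 69 + -11 = 58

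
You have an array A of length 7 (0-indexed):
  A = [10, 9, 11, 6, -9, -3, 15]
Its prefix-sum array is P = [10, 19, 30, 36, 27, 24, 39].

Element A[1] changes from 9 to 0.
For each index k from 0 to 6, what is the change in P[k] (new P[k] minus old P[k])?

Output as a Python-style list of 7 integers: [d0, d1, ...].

Answer: [0, -9, -9, -9, -9, -9, -9]

Derivation:
Element change: A[1] 9 -> 0, delta = -9
For k < 1: P[k] unchanged, delta_P[k] = 0
For k >= 1: P[k] shifts by exactly -9
Delta array: [0, -9, -9, -9, -9, -9, -9]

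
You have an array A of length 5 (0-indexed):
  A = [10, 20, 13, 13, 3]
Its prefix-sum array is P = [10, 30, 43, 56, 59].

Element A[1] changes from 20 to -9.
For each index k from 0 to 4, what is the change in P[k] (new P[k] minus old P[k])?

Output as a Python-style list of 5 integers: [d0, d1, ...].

Element change: A[1] 20 -> -9, delta = -29
For k < 1: P[k] unchanged, delta_P[k] = 0
For k >= 1: P[k] shifts by exactly -29
Delta array: [0, -29, -29, -29, -29]

Answer: [0, -29, -29, -29, -29]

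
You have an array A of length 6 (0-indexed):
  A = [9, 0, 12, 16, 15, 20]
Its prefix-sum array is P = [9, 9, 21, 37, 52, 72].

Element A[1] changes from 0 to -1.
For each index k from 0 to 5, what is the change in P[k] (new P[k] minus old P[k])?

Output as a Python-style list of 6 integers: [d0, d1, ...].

Answer: [0, -1, -1, -1, -1, -1]

Derivation:
Element change: A[1] 0 -> -1, delta = -1
For k < 1: P[k] unchanged, delta_P[k] = 0
For k >= 1: P[k] shifts by exactly -1
Delta array: [0, -1, -1, -1, -1, -1]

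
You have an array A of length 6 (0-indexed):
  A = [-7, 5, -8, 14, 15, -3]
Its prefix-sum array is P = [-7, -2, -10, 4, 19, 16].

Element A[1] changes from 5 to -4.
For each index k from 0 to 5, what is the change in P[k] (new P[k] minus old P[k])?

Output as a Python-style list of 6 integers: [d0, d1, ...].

Element change: A[1] 5 -> -4, delta = -9
For k < 1: P[k] unchanged, delta_P[k] = 0
For k >= 1: P[k] shifts by exactly -9
Delta array: [0, -9, -9, -9, -9, -9]

Answer: [0, -9, -9, -9, -9, -9]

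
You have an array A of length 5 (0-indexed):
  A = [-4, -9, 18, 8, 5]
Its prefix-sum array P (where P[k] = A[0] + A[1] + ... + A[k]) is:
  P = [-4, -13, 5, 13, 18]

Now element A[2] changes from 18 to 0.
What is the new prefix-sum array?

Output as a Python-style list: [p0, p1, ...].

Answer: [-4, -13, -13, -5, 0]

Derivation:
Change: A[2] 18 -> 0, delta = -18
P[k] for k < 2: unchanged (A[2] not included)
P[k] for k >= 2: shift by delta = -18
  P[0] = -4 + 0 = -4
  P[1] = -13 + 0 = -13
  P[2] = 5 + -18 = -13
  P[3] = 13 + -18 = -5
  P[4] = 18 + -18 = 0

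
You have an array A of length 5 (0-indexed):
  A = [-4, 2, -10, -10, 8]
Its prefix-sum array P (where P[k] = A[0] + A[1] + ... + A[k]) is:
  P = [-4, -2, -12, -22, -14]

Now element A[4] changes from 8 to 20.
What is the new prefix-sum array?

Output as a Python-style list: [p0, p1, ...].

Answer: [-4, -2, -12, -22, -2]

Derivation:
Change: A[4] 8 -> 20, delta = 12
P[k] for k < 4: unchanged (A[4] not included)
P[k] for k >= 4: shift by delta = 12
  P[0] = -4 + 0 = -4
  P[1] = -2 + 0 = -2
  P[2] = -12 + 0 = -12
  P[3] = -22 + 0 = -22
  P[4] = -14 + 12 = -2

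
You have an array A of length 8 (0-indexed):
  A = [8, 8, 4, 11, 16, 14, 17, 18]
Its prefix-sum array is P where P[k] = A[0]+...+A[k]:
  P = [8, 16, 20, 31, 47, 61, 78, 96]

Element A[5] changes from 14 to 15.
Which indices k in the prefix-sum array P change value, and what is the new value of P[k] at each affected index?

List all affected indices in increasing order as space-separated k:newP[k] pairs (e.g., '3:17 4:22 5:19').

Answer: 5:62 6:79 7:97

Derivation:
P[k] = A[0] + ... + A[k]
P[k] includes A[5] iff k >= 5
Affected indices: 5, 6, ..., 7; delta = 1
  P[5]: 61 + 1 = 62
  P[6]: 78 + 1 = 79
  P[7]: 96 + 1 = 97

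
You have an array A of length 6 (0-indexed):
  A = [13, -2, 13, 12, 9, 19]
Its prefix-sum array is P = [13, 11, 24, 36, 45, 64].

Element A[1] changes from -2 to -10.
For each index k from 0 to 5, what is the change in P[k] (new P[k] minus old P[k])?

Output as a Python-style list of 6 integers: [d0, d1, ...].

Answer: [0, -8, -8, -8, -8, -8]

Derivation:
Element change: A[1] -2 -> -10, delta = -8
For k < 1: P[k] unchanged, delta_P[k] = 0
For k >= 1: P[k] shifts by exactly -8
Delta array: [0, -8, -8, -8, -8, -8]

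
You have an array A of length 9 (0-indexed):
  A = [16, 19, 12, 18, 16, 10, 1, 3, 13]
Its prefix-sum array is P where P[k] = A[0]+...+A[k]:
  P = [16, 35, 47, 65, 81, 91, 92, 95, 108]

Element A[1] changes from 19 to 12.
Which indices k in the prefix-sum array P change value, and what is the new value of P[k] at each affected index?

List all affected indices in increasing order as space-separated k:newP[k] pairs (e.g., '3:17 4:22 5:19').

P[k] = A[0] + ... + A[k]
P[k] includes A[1] iff k >= 1
Affected indices: 1, 2, ..., 8; delta = -7
  P[1]: 35 + -7 = 28
  P[2]: 47 + -7 = 40
  P[3]: 65 + -7 = 58
  P[4]: 81 + -7 = 74
  P[5]: 91 + -7 = 84
  P[6]: 92 + -7 = 85
  P[7]: 95 + -7 = 88
  P[8]: 108 + -7 = 101

Answer: 1:28 2:40 3:58 4:74 5:84 6:85 7:88 8:101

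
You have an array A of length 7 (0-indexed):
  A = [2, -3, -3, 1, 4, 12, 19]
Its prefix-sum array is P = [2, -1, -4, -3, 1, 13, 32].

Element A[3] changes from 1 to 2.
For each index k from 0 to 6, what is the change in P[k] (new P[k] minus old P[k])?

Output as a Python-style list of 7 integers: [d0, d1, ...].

Answer: [0, 0, 0, 1, 1, 1, 1]

Derivation:
Element change: A[3] 1 -> 2, delta = 1
For k < 3: P[k] unchanged, delta_P[k] = 0
For k >= 3: P[k] shifts by exactly 1
Delta array: [0, 0, 0, 1, 1, 1, 1]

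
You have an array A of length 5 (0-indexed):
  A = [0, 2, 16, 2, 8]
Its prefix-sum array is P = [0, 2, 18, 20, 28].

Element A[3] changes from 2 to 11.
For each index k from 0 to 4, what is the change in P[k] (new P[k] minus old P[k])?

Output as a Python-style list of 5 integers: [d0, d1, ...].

Answer: [0, 0, 0, 9, 9]

Derivation:
Element change: A[3] 2 -> 11, delta = 9
For k < 3: P[k] unchanged, delta_P[k] = 0
For k >= 3: P[k] shifts by exactly 9
Delta array: [0, 0, 0, 9, 9]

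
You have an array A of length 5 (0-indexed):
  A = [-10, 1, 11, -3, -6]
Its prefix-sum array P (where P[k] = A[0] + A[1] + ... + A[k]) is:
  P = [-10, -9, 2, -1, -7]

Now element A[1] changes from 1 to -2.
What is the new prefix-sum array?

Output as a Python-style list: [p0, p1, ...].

Answer: [-10, -12, -1, -4, -10]

Derivation:
Change: A[1] 1 -> -2, delta = -3
P[k] for k < 1: unchanged (A[1] not included)
P[k] for k >= 1: shift by delta = -3
  P[0] = -10 + 0 = -10
  P[1] = -9 + -3 = -12
  P[2] = 2 + -3 = -1
  P[3] = -1 + -3 = -4
  P[4] = -7 + -3 = -10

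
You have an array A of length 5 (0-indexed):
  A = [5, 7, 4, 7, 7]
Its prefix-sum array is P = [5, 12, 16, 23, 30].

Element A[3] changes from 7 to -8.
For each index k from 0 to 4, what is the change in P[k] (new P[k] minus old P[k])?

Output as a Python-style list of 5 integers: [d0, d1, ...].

Element change: A[3] 7 -> -8, delta = -15
For k < 3: P[k] unchanged, delta_P[k] = 0
For k >= 3: P[k] shifts by exactly -15
Delta array: [0, 0, 0, -15, -15]

Answer: [0, 0, 0, -15, -15]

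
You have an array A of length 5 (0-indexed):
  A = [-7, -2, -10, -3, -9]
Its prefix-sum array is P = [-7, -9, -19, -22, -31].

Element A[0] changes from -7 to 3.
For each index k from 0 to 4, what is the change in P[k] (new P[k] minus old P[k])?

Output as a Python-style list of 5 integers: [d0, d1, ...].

Element change: A[0] -7 -> 3, delta = 10
For k < 0: P[k] unchanged, delta_P[k] = 0
For k >= 0: P[k] shifts by exactly 10
Delta array: [10, 10, 10, 10, 10]

Answer: [10, 10, 10, 10, 10]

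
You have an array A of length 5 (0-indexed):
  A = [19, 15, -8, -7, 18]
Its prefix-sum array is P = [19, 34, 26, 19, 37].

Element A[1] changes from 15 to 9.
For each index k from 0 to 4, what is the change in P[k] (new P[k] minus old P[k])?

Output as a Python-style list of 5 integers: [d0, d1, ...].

Element change: A[1] 15 -> 9, delta = -6
For k < 1: P[k] unchanged, delta_P[k] = 0
For k >= 1: P[k] shifts by exactly -6
Delta array: [0, -6, -6, -6, -6]

Answer: [0, -6, -6, -6, -6]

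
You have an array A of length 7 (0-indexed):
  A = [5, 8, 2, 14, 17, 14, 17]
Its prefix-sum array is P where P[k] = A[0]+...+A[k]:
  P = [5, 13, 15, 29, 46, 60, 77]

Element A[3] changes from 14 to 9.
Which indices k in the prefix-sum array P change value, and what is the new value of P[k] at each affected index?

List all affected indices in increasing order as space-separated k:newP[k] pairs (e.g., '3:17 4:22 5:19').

Answer: 3:24 4:41 5:55 6:72

Derivation:
P[k] = A[0] + ... + A[k]
P[k] includes A[3] iff k >= 3
Affected indices: 3, 4, ..., 6; delta = -5
  P[3]: 29 + -5 = 24
  P[4]: 46 + -5 = 41
  P[5]: 60 + -5 = 55
  P[6]: 77 + -5 = 72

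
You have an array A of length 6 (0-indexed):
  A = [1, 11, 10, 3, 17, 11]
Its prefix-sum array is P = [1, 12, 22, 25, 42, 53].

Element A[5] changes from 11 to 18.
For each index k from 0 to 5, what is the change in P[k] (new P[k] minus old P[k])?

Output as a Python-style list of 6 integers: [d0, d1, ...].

Answer: [0, 0, 0, 0, 0, 7]

Derivation:
Element change: A[5] 11 -> 18, delta = 7
For k < 5: P[k] unchanged, delta_P[k] = 0
For k >= 5: P[k] shifts by exactly 7
Delta array: [0, 0, 0, 0, 0, 7]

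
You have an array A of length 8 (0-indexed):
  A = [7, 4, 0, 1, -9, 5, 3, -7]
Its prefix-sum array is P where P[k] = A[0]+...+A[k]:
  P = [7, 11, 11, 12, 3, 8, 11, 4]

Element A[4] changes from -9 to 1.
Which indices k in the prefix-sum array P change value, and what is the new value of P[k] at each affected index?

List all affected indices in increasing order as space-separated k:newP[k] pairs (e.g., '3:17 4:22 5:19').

P[k] = A[0] + ... + A[k]
P[k] includes A[4] iff k >= 4
Affected indices: 4, 5, ..., 7; delta = 10
  P[4]: 3 + 10 = 13
  P[5]: 8 + 10 = 18
  P[6]: 11 + 10 = 21
  P[7]: 4 + 10 = 14

Answer: 4:13 5:18 6:21 7:14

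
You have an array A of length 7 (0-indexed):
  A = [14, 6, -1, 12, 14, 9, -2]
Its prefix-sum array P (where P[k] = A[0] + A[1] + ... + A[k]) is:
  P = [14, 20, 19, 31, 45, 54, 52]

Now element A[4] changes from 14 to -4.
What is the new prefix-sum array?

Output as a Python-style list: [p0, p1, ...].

Change: A[4] 14 -> -4, delta = -18
P[k] for k < 4: unchanged (A[4] not included)
P[k] for k >= 4: shift by delta = -18
  P[0] = 14 + 0 = 14
  P[1] = 20 + 0 = 20
  P[2] = 19 + 0 = 19
  P[3] = 31 + 0 = 31
  P[4] = 45 + -18 = 27
  P[5] = 54 + -18 = 36
  P[6] = 52 + -18 = 34

Answer: [14, 20, 19, 31, 27, 36, 34]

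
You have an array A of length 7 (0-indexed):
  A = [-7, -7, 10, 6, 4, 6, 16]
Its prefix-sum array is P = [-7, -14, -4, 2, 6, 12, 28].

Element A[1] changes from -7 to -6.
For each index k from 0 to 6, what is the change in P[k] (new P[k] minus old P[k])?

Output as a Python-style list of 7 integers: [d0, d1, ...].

Answer: [0, 1, 1, 1, 1, 1, 1]

Derivation:
Element change: A[1] -7 -> -6, delta = 1
For k < 1: P[k] unchanged, delta_P[k] = 0
For k >= 1: P[k] shifts by exactly 1
Delta array: [0, 1, 1, 1, 1, 1, 1]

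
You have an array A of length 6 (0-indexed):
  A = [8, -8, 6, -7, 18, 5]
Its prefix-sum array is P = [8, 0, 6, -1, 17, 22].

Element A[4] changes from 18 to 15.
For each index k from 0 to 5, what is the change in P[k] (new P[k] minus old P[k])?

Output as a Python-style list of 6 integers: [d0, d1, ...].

Element change: A[4] 18 -> 15, delta = -3
For k < 4: P[k] unchanged, delta_P[k] = 0
For k >= 4: P[k] shifts by exactly -3
Delta array: [0, 0, 0, 0, -3, -3]

Answer: [0, 0, 0, 0, -3, -3]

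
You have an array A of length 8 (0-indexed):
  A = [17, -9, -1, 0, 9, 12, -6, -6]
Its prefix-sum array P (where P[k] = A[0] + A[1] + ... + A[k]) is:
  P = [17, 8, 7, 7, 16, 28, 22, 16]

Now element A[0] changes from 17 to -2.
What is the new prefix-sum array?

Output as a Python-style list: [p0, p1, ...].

Answer: [-2, -11, -12, -12, -3, 9, 3, -3]

Derivation:
Change: A[0] 17 -> -2, delta = -19
P[k] for k < 0: unchanged (A[0] not included)
P[k] for k >= 0: shift by delta = -19
  P[0] = 17 + -19 = -2
  P[1] = 8 + -19 = -11
  P[2] = 7 + -19 = -12
  P[3] = 7 + -19 = -12
  P[4] = 16 + -19 = -3
  P[5] = 28 + -19 = 9
  P[6] = 22 + -19 = 3
  P[7] = 16 + -19 = -3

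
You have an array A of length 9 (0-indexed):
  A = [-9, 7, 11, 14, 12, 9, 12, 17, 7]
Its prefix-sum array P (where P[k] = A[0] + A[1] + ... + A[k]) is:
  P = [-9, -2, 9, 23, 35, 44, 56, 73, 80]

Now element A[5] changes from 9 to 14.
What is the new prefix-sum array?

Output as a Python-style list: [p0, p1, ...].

Answer: [-9, -2, 9, 23, 35, 49, 61, 78, 85]

Derivation:
Change: A[5] 9 -> 14, delta = 5
P[k] for k < 5: unchanged (A[5] not included)
P[k] for k >= 5: shift by delta = 5
  P[0] = -9 + 0 = -9
  P[1] = -2 + 0 = -2
  P[2] = 9 + 0 = 9
  P[3] = 23 + 0 = 23
  P[4] = 35 + 0 = 35
  P[5] = 44 + 5 = 49
  P[6] = 56 + 5 = 61
  P[7] = 73 + 5 = 78
  P[8] = 80 + 5 = 85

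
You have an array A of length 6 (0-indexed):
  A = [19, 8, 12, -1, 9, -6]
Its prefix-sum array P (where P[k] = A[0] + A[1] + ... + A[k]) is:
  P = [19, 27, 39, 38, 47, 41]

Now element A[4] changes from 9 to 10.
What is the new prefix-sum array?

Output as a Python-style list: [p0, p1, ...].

Answer: [19, 27, 39, 38, 48, 42]

Derivation:
Change: A[4] 9 -> 10, delta = 1
P[k] for k < 4: unchanged (A[4] not included)
P[k] for k >= 4: shift by delta = 1
  P[0] = 19 + 0 = 19
  P[1] = 27 + 0 = 27
  P[2] = 39 + 0 = 39
  P[3] = 38 + 0 = 38
  P[4] = 47 + 1 = 48
  P[5] = 41 + 1 = 42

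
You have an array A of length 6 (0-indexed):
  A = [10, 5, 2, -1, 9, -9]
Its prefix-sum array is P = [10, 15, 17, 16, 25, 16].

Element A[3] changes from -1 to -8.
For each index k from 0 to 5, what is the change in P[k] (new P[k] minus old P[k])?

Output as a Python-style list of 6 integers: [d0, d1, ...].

Answer: [0, 0, 0, -7, -7, -7]

Derivation:
Element change: A[3] -1 -> -8, delta = -7
For k < 3: P[k] unchanged, delta_P[k] = 0
For k >= 3: P[k] shifts by exactly -7
Delta array: [0, 0, 0, -7, -7, -7]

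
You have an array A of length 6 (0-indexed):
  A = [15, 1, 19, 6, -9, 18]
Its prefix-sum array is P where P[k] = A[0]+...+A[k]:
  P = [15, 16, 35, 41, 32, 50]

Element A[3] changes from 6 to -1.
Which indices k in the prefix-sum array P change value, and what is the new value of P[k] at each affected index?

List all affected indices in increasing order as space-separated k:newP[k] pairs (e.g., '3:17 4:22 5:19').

Answer: 3:34 4:25 5:43

Derivation:
P[k] = A[0] + ... + A[k]
P[k] includes A[3] iff k >= 3
Affected indices: 3, 4, ..., 5; delta = -7
  P[3]: 41 + -7 = 34
  P[4]: 32 + -7 = 25
  P[5]: 50 + -7 = 43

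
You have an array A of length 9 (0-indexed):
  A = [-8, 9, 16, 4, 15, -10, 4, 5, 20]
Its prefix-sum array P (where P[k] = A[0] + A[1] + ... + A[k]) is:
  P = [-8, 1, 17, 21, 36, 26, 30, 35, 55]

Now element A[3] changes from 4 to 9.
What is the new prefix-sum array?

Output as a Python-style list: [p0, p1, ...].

Change: A[3] 4 -> 9, delta = 5
P[k] for k < 3: unchanged (A[3] not included)
P[k] for k >= 3: shift by delta = 5
  P[0] = -8 + 0 = -8
  P[1] = 1 + 0 = 1
  P[2] = 17 + 0 = 17
  P[3] = 21 + 5 = 26
  P[4] = 36 + 5 = 41
  P[5] = 26 + 5 = 31
  P[6] = 30 + 5 = 35
  P[7] = 35 + 5 = 40
  P[8] = 55 + 5 = 60

Answer: [-8, 1, 17, 26, 41, 31, 35, 40, 60]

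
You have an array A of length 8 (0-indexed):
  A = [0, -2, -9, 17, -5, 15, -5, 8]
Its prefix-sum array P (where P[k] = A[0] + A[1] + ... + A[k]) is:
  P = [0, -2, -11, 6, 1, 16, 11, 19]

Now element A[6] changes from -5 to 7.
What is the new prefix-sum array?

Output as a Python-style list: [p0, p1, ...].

Change: A[6] -5 -> 7, delta = 12
P[k] for k < 6: unchanged (A[6] not included)
P[k] for k >= 6: shift by delta = 12
  P[0] = 0 + 0 = 0
  P[1] = -2 + 0 = -2
  P[2] = -11 + 0 = -11
  P[3] = 6 + 0 = 6
  P[4] = 1 + 0 = 1
  P[5] = 16 + 0 = 16
  P[6] = 11 + 12 = 23
  P[7] = 19 + 12 = 31

Answer: [0, -2, -11, 6, 1, 16, 23, 31]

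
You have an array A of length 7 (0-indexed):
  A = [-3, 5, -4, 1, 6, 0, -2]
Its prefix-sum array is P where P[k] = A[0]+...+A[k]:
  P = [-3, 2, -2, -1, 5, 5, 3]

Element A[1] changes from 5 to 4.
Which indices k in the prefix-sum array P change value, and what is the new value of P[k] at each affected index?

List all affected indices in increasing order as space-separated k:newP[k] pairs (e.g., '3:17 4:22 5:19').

P[k] = A[0] + ... + A[k]
P[k] includes A[1] iff k >= 1
Affected indices: 1, 2, ..., 6; delta = -1
  P[1]: 2 + -1 = 1
  P[2]: -2 + -1 = -3
  P[3]: -1 + -1 = -2
  P[4]: 5 + -1 = 4
  P[5]: 5 + -1 = 4
  P[6]: 3 + -1 = 2

Answer: 1:1 2:-3 3:-2 4:4 5:4 6:2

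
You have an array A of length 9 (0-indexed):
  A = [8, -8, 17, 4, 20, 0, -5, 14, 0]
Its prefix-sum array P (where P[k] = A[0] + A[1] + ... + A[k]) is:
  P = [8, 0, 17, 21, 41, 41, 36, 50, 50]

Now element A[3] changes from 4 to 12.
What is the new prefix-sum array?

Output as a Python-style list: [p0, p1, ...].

Answer: [8, 0, 17, 29, 49, 49, 44, 58, 58]

Derivation:
Change: A[3] 4 -> 12, delta = 8
P[k] for k < 3: unchanged (A[3] not included)
P[k] for k >= 3: shift by delta = 8
  P[0] = 8 + 0 = 8
  P[1] = 0 + 0 = 0
  P[2] = 17 + 0 = 17
  P[3] = 21 + 8 = 29
  P[4] = 41 + 8 = 49
  P[5] = 41 + 8 = 49
  P[6] = 36 + 8 = 44
  P[7] = 50 + 8 = 58
  P[8] = 50 + 8 = 58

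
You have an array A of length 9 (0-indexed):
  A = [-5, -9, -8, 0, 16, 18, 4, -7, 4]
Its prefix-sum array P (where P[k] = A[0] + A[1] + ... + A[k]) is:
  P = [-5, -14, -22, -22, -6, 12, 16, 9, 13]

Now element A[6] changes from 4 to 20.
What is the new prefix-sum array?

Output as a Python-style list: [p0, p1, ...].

Answer: [-5, -14, -22, -22, -6, 12, 32, 25, 29]

Derivation:
Change: A[6] 4 -> 20, delta = 16
P[k] for k < 6: unchanged (A[6] not included)
P[k] for k >= 6: shift by delta = 16
  P[0] = -5 + 0 = -5
  P[1] = -14 + 0 = -14
  P[2] = -22 + 0 = -22
  P[3] = -22 + 0 = -22
  P[4] = -6 + 0 = -6
  P[5] = 12 + 0 = 12
  P[6] = 16 + 16 = 32
  P[7] = 9 + 16 = 25
  P[8] = 13 + 16 = 29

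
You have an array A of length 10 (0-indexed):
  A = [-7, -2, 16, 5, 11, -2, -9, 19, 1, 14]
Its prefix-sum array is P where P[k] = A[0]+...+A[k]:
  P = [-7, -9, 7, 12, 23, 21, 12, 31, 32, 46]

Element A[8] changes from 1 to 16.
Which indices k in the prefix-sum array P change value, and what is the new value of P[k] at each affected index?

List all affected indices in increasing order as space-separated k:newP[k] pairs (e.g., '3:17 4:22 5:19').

P[k] = A[0] + ... + A[k]
P[k] includes A[8] iff k >= 8
Affected indices: 8, 9, ..., 9; delta = 15
  P[8]: 32 + 15 = 47
  P[9]: 46 + 15 = 61

Answer: 8:47 9:61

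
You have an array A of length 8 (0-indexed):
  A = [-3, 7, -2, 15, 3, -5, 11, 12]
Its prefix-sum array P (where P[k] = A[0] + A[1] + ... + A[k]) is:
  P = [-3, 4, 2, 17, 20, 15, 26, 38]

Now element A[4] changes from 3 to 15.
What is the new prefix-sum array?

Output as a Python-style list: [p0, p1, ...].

Answer: [-3, 4, 2, 17, 32, 27, 38, 50]

Derivation:
Change: A[4] 3 -> 15, delta = 12
P[k] for k < 4: unchanged (A[4] not included)
P[k] for k >= 4: shift by delta = 12
  P[0] = -3 + 0 = -3
  P[1] = 4 + 0 = 4
  P[2] = 2 + 0 = 2
  P[3] = 17 + 0 = 17
  P[4] = 20 + 12 = 32
  P[5] = 15 + 12 = 27
  P[6] = 26 + 12 = 38
  P[7] = 38 + 12 = 50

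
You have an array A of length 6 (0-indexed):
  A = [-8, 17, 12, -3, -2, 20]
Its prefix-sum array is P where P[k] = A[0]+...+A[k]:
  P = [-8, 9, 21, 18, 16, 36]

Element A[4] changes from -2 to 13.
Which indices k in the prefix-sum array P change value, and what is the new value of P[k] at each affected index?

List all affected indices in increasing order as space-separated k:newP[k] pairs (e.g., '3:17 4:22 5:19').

Answer: 4:31 5:51

Derivation:
P[k] = A[0] + ... + A[k]
P[k] includes A[4] iff k >= 4
Affected indices: 4, 5, ..., 5; delta = 15
  P[4]: 16 + 15 = 31
  P[5]: 36 + 15 = 51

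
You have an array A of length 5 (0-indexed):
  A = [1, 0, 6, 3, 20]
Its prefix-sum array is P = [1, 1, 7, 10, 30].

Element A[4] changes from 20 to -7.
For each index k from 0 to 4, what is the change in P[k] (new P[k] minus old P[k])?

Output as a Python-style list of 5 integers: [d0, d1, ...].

Element change: A[4] 20 -> -7, delta = -27
For k < 4: P[k] unchanged, delta_P[k] = 0
For k >= 4: P[k] shifts by exactly -27
Delta array: [0, 0, 0, 0, -27]

Answer: [0, 0, 0, 0, -27]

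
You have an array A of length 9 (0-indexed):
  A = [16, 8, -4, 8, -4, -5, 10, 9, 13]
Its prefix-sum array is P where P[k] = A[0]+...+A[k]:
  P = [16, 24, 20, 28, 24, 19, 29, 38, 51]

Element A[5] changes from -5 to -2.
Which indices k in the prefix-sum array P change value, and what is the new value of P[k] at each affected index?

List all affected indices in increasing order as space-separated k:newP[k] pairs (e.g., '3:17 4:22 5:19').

Answer: 5:22 6:32 7:41 8:54

Derivation:
P[k] = A[0] + ... + A[k]
P[k] includes A[5] iff k >= 5
Affected indices: 5, 6, ..., 8; delta = 3
  P[5]: 19 + 3 = 22
  P[6]: 29 + 3 = 32
  P[7]: 38 + 3 = 41
  P[8]: 51 + 3 = 54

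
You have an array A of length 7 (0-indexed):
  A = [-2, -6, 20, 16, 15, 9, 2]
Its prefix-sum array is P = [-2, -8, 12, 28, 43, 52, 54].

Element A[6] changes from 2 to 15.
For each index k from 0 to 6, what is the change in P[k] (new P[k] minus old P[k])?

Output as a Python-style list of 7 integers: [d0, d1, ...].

Answer: [0, 0, 0, 0, 0, 0, 13]

Derivation:
Element change: A[6] 2 -> 15, delta = 13
For k < 6: P[k] unchanged, delta_P[k] = 0
For k >= 6: P[k] shifts by exactly 13
Delta array: [0, 0, 0, 0, 0, 0, 13]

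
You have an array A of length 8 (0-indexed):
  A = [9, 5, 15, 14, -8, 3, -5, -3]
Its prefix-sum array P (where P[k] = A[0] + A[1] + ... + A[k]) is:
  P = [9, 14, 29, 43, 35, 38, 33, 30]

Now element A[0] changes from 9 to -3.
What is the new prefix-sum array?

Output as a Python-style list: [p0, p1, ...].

Answer: [-3, 2, 17, 31, 23, 26, 21, 18]

Derivation:
Change: A[0] 9 -> -3, delta = -12
P[k] for k < 0: unchanged (A[0] not included)
P[k] for k >= 0: shift by delta = -12
  P[0] = 9 + -12 = -3
  P[1] = 14 + -12 = 2
  P[2] = 29 + -12 = 17
  P[3] = 43 + -12 = 31
  P[4] = 35 + -12 = 23
  P[5] = 38 + -12 = 26
  P[6] = 33 + -12 = 21
  P[7] = 30 + -12 = 18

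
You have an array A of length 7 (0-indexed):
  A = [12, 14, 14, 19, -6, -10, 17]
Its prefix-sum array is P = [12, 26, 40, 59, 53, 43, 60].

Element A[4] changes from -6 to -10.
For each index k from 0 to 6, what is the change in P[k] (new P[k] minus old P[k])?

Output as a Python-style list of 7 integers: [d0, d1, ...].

Answer: [0, 0, 0, 0, -4, -4, -4]

Derivation:
Element change: A[4] -6 -> -10, delta = -4
For k < 4: P[k] unchanged, delta_P[k] = 0
For k >= 4: P[k] shifts by exactly -4
Delta array: [0, 0, 0, 0, -4, -4, -4]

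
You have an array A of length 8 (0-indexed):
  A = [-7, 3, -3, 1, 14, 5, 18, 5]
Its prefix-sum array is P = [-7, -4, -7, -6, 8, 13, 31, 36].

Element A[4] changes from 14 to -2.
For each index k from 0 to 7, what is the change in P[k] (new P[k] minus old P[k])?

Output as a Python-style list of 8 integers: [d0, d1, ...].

Answer: [0, 0, 0, 0, -16, -16, -16, -16]

Derivation:
Element change: A[4] 14 -> -2, delta = -16
For k < 4: P[k] unchanged, delta_P[k] = 0
For k >= 4: P[k] shifts by exactly -16
Delta array: [0, 0, 0, 0, -16, -16, -16, -16]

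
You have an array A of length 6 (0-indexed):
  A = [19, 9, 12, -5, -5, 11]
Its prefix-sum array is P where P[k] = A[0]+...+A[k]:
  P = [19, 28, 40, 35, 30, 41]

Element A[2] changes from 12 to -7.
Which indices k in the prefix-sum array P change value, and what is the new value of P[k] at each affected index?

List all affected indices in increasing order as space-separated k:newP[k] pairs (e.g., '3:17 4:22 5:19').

Answer: 2:21 3:16 4:11 5:22

Derivation:
P[k] = A[0] + ... + A[k]
P[k] includes A[2] iff k >= 2
Affected indices: 2, 3, ..., 5; delta = -19
  P[2]: 40 + -19 = 21
  P[3]: 35 + -19 = 16
  P[4]: 30 + -19 = 11
  P[5]: 41 + -19 = 22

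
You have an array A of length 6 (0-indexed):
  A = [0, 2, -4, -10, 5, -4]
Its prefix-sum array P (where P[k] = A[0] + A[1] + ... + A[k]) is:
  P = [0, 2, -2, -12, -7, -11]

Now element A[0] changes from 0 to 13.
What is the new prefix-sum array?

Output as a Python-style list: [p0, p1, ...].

Change: A[0] 0 -> 13, delta = 13
P[k] for k < 0: unchanged (A[0] not included)
P[k] for k >= 0: shift by delta = 13
  P[0] = 0 + 13 = 13
  P[1] = 2 + 13 = 15
  P[2] = -2 + 13 = 11
  P[3] = -12 + 13 = 1
  P[4] = -7 + 13 = 6
  P[5] = -11 + 13 = 2

Answer: [13, 15, 11, 1, 6, 2]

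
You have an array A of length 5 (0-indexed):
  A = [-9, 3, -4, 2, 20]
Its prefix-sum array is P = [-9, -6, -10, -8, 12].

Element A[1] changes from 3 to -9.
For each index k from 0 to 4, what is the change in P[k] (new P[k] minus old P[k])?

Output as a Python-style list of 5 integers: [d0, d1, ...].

Element change: A[1] 3 -> -9, delta = -12
For k < 1: P[k] unchanged, delta_P[k] = 0
For k >= 1: P[k] shifts by exactly -12
Delta array: [0, -12, -12, -12, -12]

Answer: [0, -12, -12, -12, -12]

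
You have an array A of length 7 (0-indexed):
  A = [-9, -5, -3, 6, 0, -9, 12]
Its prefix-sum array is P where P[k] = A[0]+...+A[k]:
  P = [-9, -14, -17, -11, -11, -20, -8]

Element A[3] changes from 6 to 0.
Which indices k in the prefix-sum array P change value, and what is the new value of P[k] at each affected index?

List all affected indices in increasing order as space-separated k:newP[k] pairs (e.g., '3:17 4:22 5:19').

Answer: 3:-17 4:-17 5:-26 6:-14

Derivation:
P[k] = A[0] + ... + A[k]
P[k] includes A[3] iff k >= 3
Affected indices: 3, 4, ..., 6; delta = -6
  P[3]: -11 + -6 = -17
  P[4]: -11 + -6 = -17
  P[5]: -20 + -6 = -26
  P[6]: -8 + -6 = -14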